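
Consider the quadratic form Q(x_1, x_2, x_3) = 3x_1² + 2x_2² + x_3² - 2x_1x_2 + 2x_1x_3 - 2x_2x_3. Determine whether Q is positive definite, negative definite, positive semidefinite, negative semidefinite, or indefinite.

positive definite

The associated matrix is A = [[3, -1, 1], [-1, 2, -1], [1, -1, 1]].
Symmetric row and column elimination reduces A to a congruent diagonal form with pivots 3, 5/3, 2/5.
Counting signs: 3 positive.
Hence Q is positive definite.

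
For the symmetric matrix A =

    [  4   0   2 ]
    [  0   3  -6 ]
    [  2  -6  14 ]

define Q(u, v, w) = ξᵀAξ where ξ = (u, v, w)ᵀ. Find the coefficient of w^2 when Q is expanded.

The coefficient of w^2 is the diagonal entry A[3,3] = 14.

14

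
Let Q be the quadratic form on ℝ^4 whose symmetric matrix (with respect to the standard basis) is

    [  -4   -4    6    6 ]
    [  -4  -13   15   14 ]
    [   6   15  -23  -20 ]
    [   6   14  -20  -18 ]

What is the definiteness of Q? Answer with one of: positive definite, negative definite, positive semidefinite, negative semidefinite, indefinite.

Leading principal minors: Δ_1 = -4, Δ_2 = 36, Δ_3 = -180, Δ_4 = 16.
The signs alternate starting with Δ_1 < 0, so by Sylvester's criterion Q is negative definite.

negative definite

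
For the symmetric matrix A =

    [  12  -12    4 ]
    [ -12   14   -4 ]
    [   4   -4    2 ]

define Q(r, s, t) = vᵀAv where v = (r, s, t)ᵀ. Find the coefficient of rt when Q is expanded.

The coefficient of rt is A[1,3] + A[3,1] = 2·4 = 8.

8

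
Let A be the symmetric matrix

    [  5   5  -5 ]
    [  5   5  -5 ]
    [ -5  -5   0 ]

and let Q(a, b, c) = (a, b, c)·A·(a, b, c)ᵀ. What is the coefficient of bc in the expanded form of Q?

The coefficient of bc is A[2,3] + A[3,2] = 2·(-5) = -10.

-10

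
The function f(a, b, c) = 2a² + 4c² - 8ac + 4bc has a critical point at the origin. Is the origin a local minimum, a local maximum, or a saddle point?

The Hessian at the origin is H = [[4, 0, -8], [0, 0, 4], [-8, 4, 8]].
H is indefinite, so the origin is a saddle point.

saddle point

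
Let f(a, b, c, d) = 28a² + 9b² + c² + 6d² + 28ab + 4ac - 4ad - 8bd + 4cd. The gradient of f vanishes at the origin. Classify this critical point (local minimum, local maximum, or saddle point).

The Hessian at the origin is H = [[56, 28, 4, -4], [28, 18, 0, -8], [4, 0, 2, 4], [-4, -8, 4, 12]].
Congruent diagonalization of H (simultaneous row and column reduction) yields pivots 56, 4, 5/7, 2/5.
That gives 4 positive pivots.
H is positive definite, so the origin is a strict local minimum.

local minimum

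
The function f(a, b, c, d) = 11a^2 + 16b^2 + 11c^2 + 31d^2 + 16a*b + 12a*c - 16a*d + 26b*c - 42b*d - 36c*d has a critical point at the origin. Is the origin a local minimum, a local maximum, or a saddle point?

local minimum

The Hessian at the origin is H = [[22, 16, 12, -16], [16, 32, 26, -42], [12, 26, 22, -36], [-16, -42, -36, 62]].
Symmetric row and column elimination reduces H to a congruent diagonal form with pivots 22, 224/11, 45/56, 20/9.
Counting signs: 4 positive.
H is positive definite, so the origin is a strict local minimum.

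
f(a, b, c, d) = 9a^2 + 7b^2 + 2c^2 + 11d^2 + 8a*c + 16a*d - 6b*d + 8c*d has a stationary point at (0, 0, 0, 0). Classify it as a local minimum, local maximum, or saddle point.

local minimum

The Hessian at the origin is H = [[18, 0, 8, 16], [0, 14, 0, -6], [8, 0, 4, 8], [16, -6, 8, 22]].
Applying the same elementary operations to the rows and columns of H produces a congruent diagonal matrix with entries 18, 14, 4/9, 24/7.
Counting signs: 4 positive.
H is positive definite, so the origin is a strict local minimum.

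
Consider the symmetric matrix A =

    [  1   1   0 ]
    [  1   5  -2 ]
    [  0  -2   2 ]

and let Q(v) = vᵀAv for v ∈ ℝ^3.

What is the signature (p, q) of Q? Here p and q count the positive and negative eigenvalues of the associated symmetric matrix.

Applying the same elementary operations to the rows and columns of A produces a congruent diagonal matrix with entries 1, 4, 1.
So there are 3 positive pivots.

(3, 0)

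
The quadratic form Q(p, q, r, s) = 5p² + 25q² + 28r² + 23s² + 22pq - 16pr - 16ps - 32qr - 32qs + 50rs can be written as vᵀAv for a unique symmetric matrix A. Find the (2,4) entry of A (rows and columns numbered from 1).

The coefficient of q·s in Q is -32. For a symmetric A this equals A[2,4] + A[4,2] = 2·A[2,4].
So A[2,4] = -32/2 = -16.

-16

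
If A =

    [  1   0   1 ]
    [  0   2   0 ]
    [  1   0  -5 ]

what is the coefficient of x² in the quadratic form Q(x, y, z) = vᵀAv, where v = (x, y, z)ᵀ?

The coefficient of x² is the diagonal entry A[1,1] = 1.

1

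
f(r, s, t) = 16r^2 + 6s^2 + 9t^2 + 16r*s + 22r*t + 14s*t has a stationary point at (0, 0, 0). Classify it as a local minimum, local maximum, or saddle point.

The Hessian at the origin is H = [[32, 16, 22], [16, 12, 14], [22, 14, 18]].
Congruent diagonalization of H (simultaneous row and column reduction) yields pivots 32, 4, 5/8.
Counting signs: 3 positive.
H is positive definite, so the origin is a strict local minimum.

local minimum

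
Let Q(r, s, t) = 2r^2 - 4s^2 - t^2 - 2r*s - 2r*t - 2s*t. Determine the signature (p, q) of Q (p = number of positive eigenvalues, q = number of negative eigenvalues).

(1, 2)

The symmetric matrix is A = [[2, -1, -1], [-1, -4, -1], [-1, -1, -1]].
Row-reducing A symmetrically gives the diagonal entries 2, -9/2, -1.
That gives 1 positive, 2 negative pivots.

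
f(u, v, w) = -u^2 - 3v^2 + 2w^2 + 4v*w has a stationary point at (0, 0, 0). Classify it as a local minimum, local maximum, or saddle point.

The Hessian at the origin is H = [[-2, 0, 0], [0, -6, 4], [0, 4, 4]].
Congruent diagonalization of H (simultaneous row and column reduction) yields pivots -2, -6, 20/3.
Counting signs: 1 positive, 2 negative.
H is indefinite, so the origin is a saddle point.

saddle point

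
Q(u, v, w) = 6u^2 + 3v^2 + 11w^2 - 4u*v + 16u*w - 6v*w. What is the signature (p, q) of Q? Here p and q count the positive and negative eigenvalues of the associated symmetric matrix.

(3, 0)

The symmetric matrix is A = [[6, -2, 8], [-2, 3, -3], [8, -3, 11]].
An LDLᵀ factorisation of A has diagonal entries 6, 7/3, 2/7.
That gives 3 positive pivots.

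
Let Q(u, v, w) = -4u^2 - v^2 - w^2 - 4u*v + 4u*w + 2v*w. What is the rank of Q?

1

The symmetric matrix is A = [[-4, -2, 2], [-2, -1, 1], [2, 1, -1]].
Row-reducing A symmetrically gives the diagonal entries -4, 0, 0.
That gives 1 negative, 2 zero pivots.
The rank is the number of nonzero pivots: 1.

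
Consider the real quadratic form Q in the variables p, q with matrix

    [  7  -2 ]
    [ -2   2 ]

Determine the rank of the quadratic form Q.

2

Congruent diagonalization of A (simultaneous row and column reduction) yields pivots 7, 10/7.
Counting signs: 2 positive.
The rank is the number of nonzero pivots: 2.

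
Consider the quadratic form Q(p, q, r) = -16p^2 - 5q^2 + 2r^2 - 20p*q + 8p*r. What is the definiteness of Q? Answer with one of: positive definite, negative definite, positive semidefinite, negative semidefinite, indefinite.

The associated matrix is A = [[-16, -10, 4], [-10, -5, 0], [4, 0, 2]].
Applying the same elementary operations to the rows and columns of A produces a congruent diagonal matrix with entries -16, 5/4, -2.
That gives 1 positive, 2 negative pivots.
Hence Q is indefinite.

indefinite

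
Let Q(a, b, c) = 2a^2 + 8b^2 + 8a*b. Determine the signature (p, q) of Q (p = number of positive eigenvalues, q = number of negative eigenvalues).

The symmetric matrix is A = [[2, 4, 0], [4, 8, 0], [0, 0, 0]].
Row-reducing A symmetrically gives the diagonal entries 2, 0, 0.
Counting signs: 1 positive, 2 zero.

(1, 0)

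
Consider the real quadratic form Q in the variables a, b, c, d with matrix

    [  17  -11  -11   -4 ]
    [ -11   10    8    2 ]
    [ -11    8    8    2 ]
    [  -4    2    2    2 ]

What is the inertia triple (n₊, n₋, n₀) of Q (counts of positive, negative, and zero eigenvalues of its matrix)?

(4, 0, 0)

Congruent diagonalization of A (simultaneous row and column reduction) yields pivots 17, 49/17, 30/49, 2/3.
Counting signs: 4 positive.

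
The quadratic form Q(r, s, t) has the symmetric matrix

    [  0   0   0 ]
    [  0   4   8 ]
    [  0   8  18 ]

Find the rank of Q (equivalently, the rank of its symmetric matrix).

2

Symmetric row and column elimination reduces A to a congruent diagonal form with pivots 0, 4, 2.
Counting signs: 2 positive, 1 zero.
The rank is the number of nonzero pivots: 2.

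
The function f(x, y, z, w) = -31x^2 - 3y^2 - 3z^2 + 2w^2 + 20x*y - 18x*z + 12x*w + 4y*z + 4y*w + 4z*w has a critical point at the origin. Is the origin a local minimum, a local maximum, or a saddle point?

saddle point

The Hessian at the origin is H = [[-62, 20, -18, 12], [20, -6, 4, 4], [-18, 4, -6, 4], [12, 4, 4, 4]].
Symmetric row and column elimination reduces H to a congruent diagonal form with pivots -62, 14/31, -8, -20/7.
Counting signs: 1 positive, 3 negative.
H is indefinite, so the origin is a saddle point.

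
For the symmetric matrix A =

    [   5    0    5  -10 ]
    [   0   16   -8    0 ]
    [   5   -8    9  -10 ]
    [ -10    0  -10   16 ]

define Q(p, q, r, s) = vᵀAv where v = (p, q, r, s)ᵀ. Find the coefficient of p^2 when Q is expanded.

The coefficient of p^2 is the diagonal entry A[1,1] = 5.

5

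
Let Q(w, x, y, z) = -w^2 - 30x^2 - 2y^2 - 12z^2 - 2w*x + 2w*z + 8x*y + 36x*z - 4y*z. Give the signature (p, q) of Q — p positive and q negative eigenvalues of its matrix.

The associated matrix is A = [[-1, -1, 0, 1], [-1, -30, 4, 18], [0, 4, -2, -2], [1, 18, -2, -12]].
Row-reducing A symmetrically gives the diagonal entries -1, -29, -42/29, -20/21.
That gives 4 negative pivots.

(0, 4)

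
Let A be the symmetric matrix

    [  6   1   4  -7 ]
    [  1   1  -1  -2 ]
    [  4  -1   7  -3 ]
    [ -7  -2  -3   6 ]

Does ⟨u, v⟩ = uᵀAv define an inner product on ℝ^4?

Symmetric row and column elimination reduces A to a congruent diagonal form with pivots 6, 5/6, 1, -3.
That gives 3 positive, 1 negative pivots.
Hence Q is indefinite.
⟨·,·⟩ is an inner product exactly when A is positive definite.

no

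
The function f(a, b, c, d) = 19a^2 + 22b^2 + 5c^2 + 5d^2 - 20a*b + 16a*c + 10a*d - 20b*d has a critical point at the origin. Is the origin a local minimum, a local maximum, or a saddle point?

The Hessian at the origin is H = [[38, -20, 16, 10], [-20, 44, 0, -20], [16, 0, 10, 0], [10, -20, 0, 10]].
An LDLᵀ factorisation of H has diagonal entries 38, 636/19, 182/159, 60/91.
So there are 4 positive pivots.
H is positive definite, so the origin is a strict local minimum.

local minimum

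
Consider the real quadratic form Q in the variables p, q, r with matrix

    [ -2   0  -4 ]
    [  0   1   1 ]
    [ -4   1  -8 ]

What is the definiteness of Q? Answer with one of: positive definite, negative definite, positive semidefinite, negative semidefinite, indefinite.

indefinite

Congruent diagonalization of A (simultaneous row and column reduction) yields pivots -2, 1, -1.
That gives 1 positive, 2 negative pivots.
Hence Q is indefinite.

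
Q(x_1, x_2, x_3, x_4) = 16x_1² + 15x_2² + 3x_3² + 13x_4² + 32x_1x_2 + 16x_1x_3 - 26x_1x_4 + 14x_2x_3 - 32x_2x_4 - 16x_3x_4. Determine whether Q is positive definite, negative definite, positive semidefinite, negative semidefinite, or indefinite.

indefinite

The symmetric matrix is A = [[16, 16, 8, -13], [16, 15, 7, -16], [8, 7, 3, -8], [-13, -16, -8, 13]].
A is congruent to a diagonal matrix with 2 positive, 2 negative and 0 zero entries, so Q is indefinite.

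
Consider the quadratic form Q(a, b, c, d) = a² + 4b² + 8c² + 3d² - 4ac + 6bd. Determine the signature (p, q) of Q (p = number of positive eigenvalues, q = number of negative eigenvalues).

The symmetric matrix is A = [[1, 0, -2, 0], [0, 4, 0, 3], [-2, 0, 8, 0], [0, 3, 0, 3]].
Row-reducing A symmetrically gives the diagonal entries 1, 4, 4, 3/4.
Counting signs: 4 positive.

(4, 0)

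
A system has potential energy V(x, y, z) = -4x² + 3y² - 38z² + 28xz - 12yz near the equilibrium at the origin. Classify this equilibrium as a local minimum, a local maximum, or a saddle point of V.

saddle point

The Hessian at the origin is H = [[-8, 0, 28], [0, 6, -12], [28, -12, -76]].
Congruent diagonalization of H (simultaneous row and column reduction) yields pivots -8, 6, -2.
That gives 1 positive, 2 negative pivots.
H is indefinite, so the origin is a saddle point.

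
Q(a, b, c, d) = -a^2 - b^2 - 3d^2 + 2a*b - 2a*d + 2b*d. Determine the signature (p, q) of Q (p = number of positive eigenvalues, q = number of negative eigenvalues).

Write A = [[-1, 1, 0, -1], [1, -1, 0, 1], [0, 0, 0, 0], [-1, 1, 0, -3]].
Row-reducing A symmetrically gives the diagonal entries -1, 0, 0, -2.
That gives 2 negative, 2 zero pivots.

(0, 2)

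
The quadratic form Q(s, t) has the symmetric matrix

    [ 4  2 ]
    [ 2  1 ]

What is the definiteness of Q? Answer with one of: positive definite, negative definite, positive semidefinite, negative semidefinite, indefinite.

positive semidefinite

For the 2×2 matrix [[4, 2], [2, 1]]: det = 4·1 − (2)² = 0, trace = 5.
det = 0 so one eigenvalue is zero; the form is semidefinite with the sign of the trace.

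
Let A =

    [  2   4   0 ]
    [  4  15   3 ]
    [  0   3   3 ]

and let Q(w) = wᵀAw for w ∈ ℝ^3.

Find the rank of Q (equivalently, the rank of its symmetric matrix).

Congruent diagonalization of A (simultaneous row and column reduction) yields pivots 2, 7, 12/7.
So there are 3 positive pivots.
The rank is the number of nonzero pivots: 3.

3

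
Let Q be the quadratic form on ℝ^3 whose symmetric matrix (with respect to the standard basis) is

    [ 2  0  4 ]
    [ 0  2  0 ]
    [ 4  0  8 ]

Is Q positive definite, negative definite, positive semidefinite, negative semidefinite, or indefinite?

Applying the same elementary operations to the rows and columns of A produces a congruent diagonal matrix with entries 2, 2, 0.
So there are 2 positive, 1 zero pivots.
Hence Q is positive semidefinite.

positive semidefinite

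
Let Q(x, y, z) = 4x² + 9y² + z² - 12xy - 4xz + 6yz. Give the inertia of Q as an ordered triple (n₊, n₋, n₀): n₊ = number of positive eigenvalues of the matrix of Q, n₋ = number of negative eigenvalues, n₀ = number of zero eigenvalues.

The associated matrix is A = [[4, -6, -2], [-6, 9, 3], [-2, 3, 1]].
Applying the same elementary operations to the rows and columns of A produces a congruent diagonal matrix with entries 4, 0, 0.
That gives 1 positive, 2 zero pivots.

(1, 0, 2)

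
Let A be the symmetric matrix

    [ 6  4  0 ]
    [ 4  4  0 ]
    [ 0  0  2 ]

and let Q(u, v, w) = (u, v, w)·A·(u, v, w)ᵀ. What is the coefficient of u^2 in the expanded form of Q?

The coefficient of u^2 is the diagonal entry A[1,1] = 6.

6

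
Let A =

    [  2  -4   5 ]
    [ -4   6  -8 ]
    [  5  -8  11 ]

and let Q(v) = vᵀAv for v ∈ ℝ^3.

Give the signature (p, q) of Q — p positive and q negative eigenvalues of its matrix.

Row-reducing A symmetrically gives the diagonal entries 2, -2, 1/2.
Counting signs: 2 positive, 1 negative.

(2, 1)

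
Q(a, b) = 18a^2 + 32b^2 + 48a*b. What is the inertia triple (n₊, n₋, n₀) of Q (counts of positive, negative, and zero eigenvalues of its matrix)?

(1, 0, 1)

The symmetric matrix is A = [[18, 24], [24, 32]].
Symmetric row and column elimination reduces A to a congruent diagonal form with pivots 18, 0.
Counting signs: 1 positive, 1 zero.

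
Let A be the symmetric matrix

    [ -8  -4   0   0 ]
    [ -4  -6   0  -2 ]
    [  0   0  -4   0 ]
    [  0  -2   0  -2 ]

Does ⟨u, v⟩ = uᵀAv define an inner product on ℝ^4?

Leading principal minors: Δ_1 = -8, Δ_2 = 32, Δ_3 = -128, Δ_4 = 128.
The signs alternate starting with Δ_1 < 0, so by Sylvester's criterion Q is negative definite.
⟨·,·⟩ is an inner product exactly when A is positive definite.

no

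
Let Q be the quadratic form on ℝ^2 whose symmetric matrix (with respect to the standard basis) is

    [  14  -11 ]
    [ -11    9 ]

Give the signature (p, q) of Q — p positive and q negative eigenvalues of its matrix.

(2, 0)

Symmetric row and column elimination reduces A to a congruent diagonal form with pivots 14, 5/14.
That gives 2 positive pivots.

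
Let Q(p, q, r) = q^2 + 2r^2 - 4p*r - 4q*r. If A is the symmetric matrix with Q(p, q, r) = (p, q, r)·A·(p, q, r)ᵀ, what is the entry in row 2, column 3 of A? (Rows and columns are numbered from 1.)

The coefficient of q·r in Q is -4. For a symmetric A this equals A[2,3] + A[3,2] = 2·A[2,3].
So A[2,3] = -4/2 = -2.

-2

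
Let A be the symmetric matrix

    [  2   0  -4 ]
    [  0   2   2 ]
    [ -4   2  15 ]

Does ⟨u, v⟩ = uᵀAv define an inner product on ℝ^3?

Leading principal minors: Δ_1 = 2, Δ_2 = 4, Δ_3 = 20.
All leading principal minors are positive, so by Sylvester's criterion Q is positive definite.
⟨·,·⟩ is an inner product exactly when A is positive definite.

yes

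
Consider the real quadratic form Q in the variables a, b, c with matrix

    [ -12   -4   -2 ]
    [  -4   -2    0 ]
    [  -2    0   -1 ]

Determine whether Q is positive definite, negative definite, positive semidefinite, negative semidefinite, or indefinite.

negative semidefinite

Symmetric row and column elimination reduces A to a congruent diagonal form with pivots -12, -2/3, 0.
Counting signs: 2 negative, 1 zero.
Hence Q is negative semidefinite.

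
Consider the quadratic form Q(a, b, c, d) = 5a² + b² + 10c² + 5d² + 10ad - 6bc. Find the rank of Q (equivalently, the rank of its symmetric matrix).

Write A = [[5, 0, 0, 5], [0, 1, -3, 0], [0, -3, 10, 0], [5, 0, 0, 5]].
Congruent diagonalization of A (simultaneous row and column reduction) yields pivots 5, 1, 1, 0.
Counting signs: 3 positive, 1 zero.
The rank is the number of nonzero pivots: 3.

3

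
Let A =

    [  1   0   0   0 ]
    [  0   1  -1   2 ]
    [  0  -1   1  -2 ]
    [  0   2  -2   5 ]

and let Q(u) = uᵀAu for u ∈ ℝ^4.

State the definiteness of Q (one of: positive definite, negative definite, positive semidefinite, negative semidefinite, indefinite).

Congruent diagonalization of A (simultaneous row and column reduction) yields pivots 1, 1, 0, 1.
That gives 3 positive, 1 zero pivots.
Hence Q is positive semidefinite.

positive semidefinite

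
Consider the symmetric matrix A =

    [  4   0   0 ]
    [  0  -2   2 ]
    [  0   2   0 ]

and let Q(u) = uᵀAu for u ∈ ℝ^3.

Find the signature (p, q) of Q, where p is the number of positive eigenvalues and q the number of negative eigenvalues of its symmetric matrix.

Congruent diagonalization of A (simultaneous row and column reduction) yields pivots 4, -2, 2.
So there are 2 positive, 1 negative pivots.

(2, 1)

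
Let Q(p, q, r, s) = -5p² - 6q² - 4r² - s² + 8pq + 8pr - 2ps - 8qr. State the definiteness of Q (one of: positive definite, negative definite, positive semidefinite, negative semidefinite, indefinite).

The associated matrix is A = [[-5, 4, 4, -1], [4, -6, -4, 0], [4, -4, -4, 0], [-1, 0, 0, -1]].
Applying the same elementary operations to the rows and columns of A produces a congruent diagonal matrix with entries -5, -14/5, -4/7, 0.
That gives 3 negative, 1 zero pivots.
Hence Q is negative semidefinite.

negative semidefinite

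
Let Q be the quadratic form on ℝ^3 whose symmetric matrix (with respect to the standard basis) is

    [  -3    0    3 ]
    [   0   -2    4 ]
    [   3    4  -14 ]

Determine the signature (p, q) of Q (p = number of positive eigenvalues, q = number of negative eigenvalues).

Applying the same elementary operations to the rows and columns of A produces a congruent diagonal matrix with entries -3, -2, -3.
That gives 3 negative pivots.

(0, 3)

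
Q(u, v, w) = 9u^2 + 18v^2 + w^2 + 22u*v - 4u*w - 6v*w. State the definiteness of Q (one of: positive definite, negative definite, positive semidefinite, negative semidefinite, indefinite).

Write A = [[9, 11, -2], [11, 18, -3], [-2, -3, 1]].
Applying the same elementary operations to the rows and columns of A produces a congruent diagonal matrix with entries 9, 41/9, 20/41.
Counting signs: 3 positive.
Hence Q is positive definite.

positive definite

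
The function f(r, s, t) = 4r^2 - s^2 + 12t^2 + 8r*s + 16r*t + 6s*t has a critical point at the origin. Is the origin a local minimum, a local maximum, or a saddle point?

saddle point

The Hessian at the origin is H = [[8, 8, 16], [8, -2, 6], [16, 6, 24]].
An LDLᵀ factorisation of H has diagonal entries 8, -10, 2.
Counting signs: 2 positive, 1 negative.
H is indefinite, so the origin is a saddle point.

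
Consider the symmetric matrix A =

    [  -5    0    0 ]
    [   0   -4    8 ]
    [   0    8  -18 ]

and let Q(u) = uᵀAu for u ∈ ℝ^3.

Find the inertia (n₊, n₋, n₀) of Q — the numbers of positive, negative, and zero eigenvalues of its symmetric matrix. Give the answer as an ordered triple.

(0, 3, 0)

Congruent diagonalization of A (simultaneous row and column reduction) yields pivots -5, -4, -2.
So there are 3 negative pivots.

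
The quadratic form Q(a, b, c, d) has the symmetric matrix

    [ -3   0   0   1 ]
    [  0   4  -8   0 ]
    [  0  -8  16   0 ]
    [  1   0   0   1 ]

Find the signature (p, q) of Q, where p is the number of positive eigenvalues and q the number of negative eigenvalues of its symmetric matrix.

(2, 1)

Applying the same elementary operations to the rows and columns of A produces a congruent diagonal matrix with entries -3, 4, 0, 4/3.
So there are 2 positive, 1 negative, 1 zero pivots.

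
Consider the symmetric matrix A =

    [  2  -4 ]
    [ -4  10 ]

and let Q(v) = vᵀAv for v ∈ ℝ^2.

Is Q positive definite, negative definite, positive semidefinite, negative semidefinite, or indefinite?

positive definite

Applying the same elementary operations to the rows and columns of A produces a congruent diagonal matrix with entries 2, 2.
That gives 2 positive pivots.
Hence Q is positive definite.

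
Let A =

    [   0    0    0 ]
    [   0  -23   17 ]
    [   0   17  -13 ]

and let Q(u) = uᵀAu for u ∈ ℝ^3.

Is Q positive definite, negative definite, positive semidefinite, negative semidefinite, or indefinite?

negative semidefinite

Row-reducing A symmetrically gives the diagonal entries 0, -23, -10/23.
That gives 2 negative, 1 zero pivots.
Hence Q is negative semidefinite.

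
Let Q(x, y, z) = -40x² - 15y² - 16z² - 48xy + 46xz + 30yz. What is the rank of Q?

3

The symmetric matrix is A = [[-40, -24, 23], [-24, -15, 15], [23, 15, -16]].
Symmetric row and column elimination reduces A to a congruent diagonal form with pivots -40, -3/5, -3/8.
Counting signs: 3 negative.
The rank is the number of nonzero pivots: 3.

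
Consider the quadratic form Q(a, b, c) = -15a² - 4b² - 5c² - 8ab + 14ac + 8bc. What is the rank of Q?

Write A = [[-15, -4, 7], [-4, -4, 4], [7, 4, -5]].
An LDLᵀ factorisation of A has diagonal entries -15, -44/15, -2/11.
So there are 3 negative pivots.
The rank is the number of nonzero pivots: 3.

3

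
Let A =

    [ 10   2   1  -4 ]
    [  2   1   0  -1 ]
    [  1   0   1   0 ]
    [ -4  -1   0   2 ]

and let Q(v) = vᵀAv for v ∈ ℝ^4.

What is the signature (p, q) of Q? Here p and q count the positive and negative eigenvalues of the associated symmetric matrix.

(4, 0)

Row-reducing A symmetrically gives the diagonal entries 10, 3/5, 5/6, 1/5.
So there are 4 positive pivots.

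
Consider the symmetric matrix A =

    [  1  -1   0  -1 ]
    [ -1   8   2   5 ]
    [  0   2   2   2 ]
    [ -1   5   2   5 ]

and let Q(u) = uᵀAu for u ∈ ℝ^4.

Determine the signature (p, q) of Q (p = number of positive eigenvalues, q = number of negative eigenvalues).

Row-reducing A symmetrically gives the diagonal entries 1, 7, 10/7, 6/5.
That gives 4 positive pivots.

(4, 0)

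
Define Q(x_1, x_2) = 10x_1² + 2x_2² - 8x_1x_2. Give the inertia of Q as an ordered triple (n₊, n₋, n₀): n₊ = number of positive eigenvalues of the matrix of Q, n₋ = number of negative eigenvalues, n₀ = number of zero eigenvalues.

(2, 0, 0)

The symmetric matrix is A = [[10, -4], [-4, 2]].
Applying the same elementary operations to the rows and columns of A produces a congruent diagonal matrix with entries 10, 2/5.
So there are 2 positive pivots.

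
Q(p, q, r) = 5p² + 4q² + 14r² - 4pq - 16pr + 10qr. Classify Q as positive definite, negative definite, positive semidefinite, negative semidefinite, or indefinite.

positive definite

The symmetric matrix of Q is A = [[5, -2, -8], [-2, 4, 5], [-8, 5, 14]].
Leading principal minors: Δ_1 = 5, Δ_2 = 16, Δ_3 = 3.
All leading principal minors are positive, so by Sylvester's criterion Q is positive definite.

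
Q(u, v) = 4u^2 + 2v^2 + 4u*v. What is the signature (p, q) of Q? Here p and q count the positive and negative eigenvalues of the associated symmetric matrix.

Write A = [[4, 2], [2, 2]].
Congruent diagonalization of A (simultaneous row and column reduction) yields pivots 4, 1.
Counting signs: 2 positive.

(2, 0)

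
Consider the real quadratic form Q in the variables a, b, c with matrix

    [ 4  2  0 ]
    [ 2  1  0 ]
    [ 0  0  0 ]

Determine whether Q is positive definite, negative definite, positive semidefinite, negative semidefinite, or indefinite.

Congruent diagonalization of A (simultaneous row and column reduction) yields pivots 4, 0, 0.
So there are 1 positive, 2 zero pivots.
Hence Q is positive semidefinite.

positive semidefinite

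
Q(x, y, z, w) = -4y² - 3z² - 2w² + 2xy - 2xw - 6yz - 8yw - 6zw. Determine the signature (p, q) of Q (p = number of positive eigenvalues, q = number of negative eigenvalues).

The symmetric matrix is A = [[0, 1, 0, -1], [1, -4, -3, -4], [0, -3, -3, -3], [-1, -4, -3, -2]].
By Sylvester's law of inertia any congruent diagonalization of A has 1 positive, 3 negative and 0 zero entries.

(1, 3)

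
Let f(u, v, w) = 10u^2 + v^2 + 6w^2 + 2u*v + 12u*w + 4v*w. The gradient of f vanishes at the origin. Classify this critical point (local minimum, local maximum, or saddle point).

The Hessian at the origin is H = [[20, 2, 12], [2, 2, 4], [12, 4, 12]].
An LDLᵀ factorisation of H has diagonal entries 20, 9/5, 4/9.
So there are 3 positive pivots.
H is positive definite, so the origin is a strict local minimum.

local minimum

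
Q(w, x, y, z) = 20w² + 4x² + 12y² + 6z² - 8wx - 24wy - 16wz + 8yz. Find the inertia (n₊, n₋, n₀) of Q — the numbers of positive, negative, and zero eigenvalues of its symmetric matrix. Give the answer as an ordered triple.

The symmetric matrix is A = [[20, -4, -12, -8], [-4, 4, 0, 0], [-12, 0, 12, 4], [-8, 0, 4, 6]].
An LDLᵀ factorisation of A has diagonal entries 20, 16/5, 3, 2/3.
That gives 4 positive pivots.

(4, 0, 0)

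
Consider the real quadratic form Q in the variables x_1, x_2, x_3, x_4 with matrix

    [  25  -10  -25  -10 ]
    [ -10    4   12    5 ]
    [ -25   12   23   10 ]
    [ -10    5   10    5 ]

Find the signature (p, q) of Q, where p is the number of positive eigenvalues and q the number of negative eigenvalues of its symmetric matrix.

By Sylvester's law of inertia any congruent diagonalization of A has 3 positive, 1 negative and 0 zero entries.

(3, 1)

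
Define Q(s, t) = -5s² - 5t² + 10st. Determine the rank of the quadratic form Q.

1

The associated matrix is A = [[-5, 5], [5, -5]].
Row-reducing A symmetrically gives the diagonal entries -5, 0.
So there are 1 negative, 1 zero pivots.
The rank is the number of nonzero pivots: 1.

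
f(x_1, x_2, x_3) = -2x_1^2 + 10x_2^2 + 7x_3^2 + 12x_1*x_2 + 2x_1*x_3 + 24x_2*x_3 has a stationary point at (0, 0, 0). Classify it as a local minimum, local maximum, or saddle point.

The Hessian at the origin is H = [[-4, 12, 2], [12, 20, 24], [2, 24, 14]].
Row-reducing H symmetrically gives the diagonal entries -4, 56, -15/14.
So there are 1 positive, 2 negative pivots.
H is indefinite, so the origin is a saddle point.

saddle point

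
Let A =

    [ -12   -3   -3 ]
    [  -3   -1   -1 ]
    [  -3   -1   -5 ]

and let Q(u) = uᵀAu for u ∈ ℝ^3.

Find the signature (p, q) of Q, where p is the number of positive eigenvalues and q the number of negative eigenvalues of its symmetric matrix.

Row-reducing A symmetrically gives the diagonal entries -12, -1/4, -4.
So there are 3 negative pivots.

(0, 3)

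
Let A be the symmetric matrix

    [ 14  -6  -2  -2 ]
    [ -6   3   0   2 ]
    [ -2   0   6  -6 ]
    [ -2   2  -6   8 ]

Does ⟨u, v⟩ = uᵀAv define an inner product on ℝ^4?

Leading principal minors: Δ_1 = 14, Δ_2 = 6, Δ_3 = 24, Δ_4 = 16.
All leading principal minors are positive, so by Sylvester's criterion Q is positive definite.
⟨·,·⟩ is an inner product exactly when A is positive definite.

yes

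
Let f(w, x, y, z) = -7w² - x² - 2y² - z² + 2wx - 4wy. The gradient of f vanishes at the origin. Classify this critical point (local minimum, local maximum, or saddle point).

local maximum

The Hessian at the origin is H = [[-14, 2, -4, 0], [2, -2, 0, 0], [-4, 0, -4, 0], [0, 0, 0, -2]].
An LDLᵀ factorisation of H has diagonal entries -14, -12/7, -8/3, -2.
That gives 4 negative pivots.
H is negative definite, so the origin is a strict local maximum.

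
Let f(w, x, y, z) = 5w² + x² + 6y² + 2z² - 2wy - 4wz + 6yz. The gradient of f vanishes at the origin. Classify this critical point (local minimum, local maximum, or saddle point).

The Hessian at the origin is H = [[10, 0, -2, -4], [0, 2, 0, 0], [-2, 0, 12, 6], [-4, 0, 6, 4]].
An LDLᵀ factorisation of H has diagonal entries 10, 2, 58/5, 2/29.
So there are 4 positive pivots.
H is positive definite, so the origin is a strict local minimum.

local minimum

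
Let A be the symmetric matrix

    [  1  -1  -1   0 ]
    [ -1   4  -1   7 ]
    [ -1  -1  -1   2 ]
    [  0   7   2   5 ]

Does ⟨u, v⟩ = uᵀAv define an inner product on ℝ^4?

Row-reducing A symmetrically gives the diagonal entries 1, 3, -10/3, 2.
Counting signs: 3 positive, 1 negative.
Hence Q is indefinite.
⟨·,·⟩ is an inner product exactly when A is positive definite.

no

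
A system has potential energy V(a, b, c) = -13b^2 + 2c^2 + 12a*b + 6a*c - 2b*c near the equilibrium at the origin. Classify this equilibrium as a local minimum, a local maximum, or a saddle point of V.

The Hessian at the origin is H = [[0, 12, 6], [12, -26, -2], [6, -2, 4]].
H is indefinite, so the origin is a saddle point.

saddle point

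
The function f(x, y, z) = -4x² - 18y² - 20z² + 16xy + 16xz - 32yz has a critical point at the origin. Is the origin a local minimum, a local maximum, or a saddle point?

The Hessian at the origin is H = [[-8, 16, 16], [16, -36, -32], [16, -32, -40]].
An LDLᵀ factorisation of H has diagonal entries -8, -4, -8.
That gives 3 negative pivots.
H is negative definite, so the origin is a strict local maximum.

local maximum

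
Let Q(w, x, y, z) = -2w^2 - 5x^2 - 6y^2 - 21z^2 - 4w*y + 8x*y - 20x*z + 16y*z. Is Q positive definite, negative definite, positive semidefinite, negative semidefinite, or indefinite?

The symmetric matrix of Q is A = [[-2, 0, -2, 0], [0, -5, 4, -10], [-2, 4, -6, 8], [0, -10, 8, -21]].
Leading principal minors: Δ_1 = -2, Δ_2 = 10, Δ_3 = -8, Δ_4 = 8.
The signs alternate starting with Δ_1 < 0, so by Sylvester's criterion Q is negative definite.

negative definite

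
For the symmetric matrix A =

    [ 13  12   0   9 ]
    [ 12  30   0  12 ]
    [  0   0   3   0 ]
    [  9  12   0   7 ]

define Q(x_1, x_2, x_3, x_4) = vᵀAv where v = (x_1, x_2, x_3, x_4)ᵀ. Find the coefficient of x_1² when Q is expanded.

The coefficient of x_1² is the diagonal entry A[1,1] = 13.

13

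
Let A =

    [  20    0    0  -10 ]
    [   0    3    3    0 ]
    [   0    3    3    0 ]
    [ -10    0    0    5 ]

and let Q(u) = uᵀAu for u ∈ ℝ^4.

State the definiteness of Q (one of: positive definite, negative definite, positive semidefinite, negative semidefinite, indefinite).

positive semidefinite

Row-reducing A symmetrically gives the diagonal entries 20, 3, 0, 0.
That gives 2 positive, 2 zero pivots.
Hence Q is positive semidefinite.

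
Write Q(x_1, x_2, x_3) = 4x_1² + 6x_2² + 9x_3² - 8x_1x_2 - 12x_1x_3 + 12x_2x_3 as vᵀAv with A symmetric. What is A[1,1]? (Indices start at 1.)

4

The coefficient of x_1² in Q is 4, and that is exactly A[1,1].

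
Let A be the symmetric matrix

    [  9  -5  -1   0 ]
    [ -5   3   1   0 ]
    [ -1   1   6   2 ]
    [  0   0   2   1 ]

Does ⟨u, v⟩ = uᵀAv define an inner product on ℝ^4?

yes

Symmetric row and column elimination reduces A to a congruent diagonal form with pivots 9, 2/9, 5, 1/5.
That gives 4 positive pivots.
Hence Q is positive definite.
⟨·,·⟩ is an inner product exactly when A is positive definite.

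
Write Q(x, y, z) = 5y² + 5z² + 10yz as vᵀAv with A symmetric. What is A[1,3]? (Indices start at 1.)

The coefficient of x·z in Q is 0. For a symmetric A this equals A[1,3] + A[3,1] = 2·A[1,3].
So A[1,3] = 0/2 = 0.

0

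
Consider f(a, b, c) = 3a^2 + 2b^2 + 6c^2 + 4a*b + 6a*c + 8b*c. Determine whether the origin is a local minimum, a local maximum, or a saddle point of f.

saddle point

The Hessian at the origin is H = [[6, 4, 6], [4, 4, 8], [6, 8, 12]].
Row-reducing H symmetrically gives the diagonal entries 6, 4/3, -6.
So there are 2 positive, 1 negative pivots.
H is indefinite, so the origin is a saddle point.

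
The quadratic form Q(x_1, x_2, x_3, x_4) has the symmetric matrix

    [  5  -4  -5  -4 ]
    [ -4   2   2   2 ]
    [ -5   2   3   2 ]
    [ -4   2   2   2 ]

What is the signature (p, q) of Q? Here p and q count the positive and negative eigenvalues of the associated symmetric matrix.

(2, 1)

Symmetric row and column elimination reduces A to a congruent diagonal form with pivots 5, -6/5, 4/3, 0.
That gives 2 positive, 1 negative, 1 zero pivots.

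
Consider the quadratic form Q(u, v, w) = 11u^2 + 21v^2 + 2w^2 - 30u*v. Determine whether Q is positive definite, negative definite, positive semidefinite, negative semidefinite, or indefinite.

positive definite

The symmetric matrix of Q is A = [[11, -15, 0], [-15, 21, 0], [0, 0, 2]].
Leading principal minors: Δ_1 = 11, Δ_2 = 6, Δ_3 = 12.
All leading principal minors are positive, so by Sylvester's criterion Q is positive definite.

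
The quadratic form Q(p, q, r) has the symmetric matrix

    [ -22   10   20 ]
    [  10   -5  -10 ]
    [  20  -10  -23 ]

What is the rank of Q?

3

Congruent diagonalization of A (simultaneous row and column reduction) yields pivots -22, -5/11, -3.
Counting signs: 3 negative.
The rank is the number of nonzero pivots: 3.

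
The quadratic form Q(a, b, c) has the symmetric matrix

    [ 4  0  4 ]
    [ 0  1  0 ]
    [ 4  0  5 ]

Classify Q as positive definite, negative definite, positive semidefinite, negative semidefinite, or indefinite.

Applying the same elementary operations to the rows and columns of A produces a congruent diagonal matrix with entries 4, 1, 1.
That gives 3 positive pivots.
Hence Q is positive definite.

positive definite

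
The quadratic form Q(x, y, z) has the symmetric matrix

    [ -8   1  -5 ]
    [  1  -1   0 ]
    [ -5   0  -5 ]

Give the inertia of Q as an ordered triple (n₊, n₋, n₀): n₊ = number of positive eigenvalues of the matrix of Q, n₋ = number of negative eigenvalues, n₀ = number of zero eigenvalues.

Row-reducing A symmetrically gives the diagonal entries -8, -7/8, -10/7.
Counting signs: 3 negative.

(0, 3, 0)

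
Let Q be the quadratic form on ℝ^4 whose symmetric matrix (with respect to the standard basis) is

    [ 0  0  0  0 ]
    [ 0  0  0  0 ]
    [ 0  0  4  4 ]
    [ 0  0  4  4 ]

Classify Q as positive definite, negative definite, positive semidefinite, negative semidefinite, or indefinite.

positive semidefinite

Symmetric row and column elimination reduces A to a congruent diagonal form with pivots 0, 0, 4, 0.
That gives 1 positive, 3 zero pivots.
Hence Q is positive semidefinite.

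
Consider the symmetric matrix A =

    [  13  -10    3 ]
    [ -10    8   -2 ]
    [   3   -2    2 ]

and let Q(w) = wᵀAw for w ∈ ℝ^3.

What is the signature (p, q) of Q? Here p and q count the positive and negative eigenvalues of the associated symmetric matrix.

An LDLᵀ factorisation of A has diagonal entries 13, 4/13, 1.
So there are 3 positive pivots.

(3, 0)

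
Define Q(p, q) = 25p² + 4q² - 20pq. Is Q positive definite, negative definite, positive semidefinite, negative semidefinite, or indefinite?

positive semidefinite

The symmetric matrix of Q is [[25, -10], [-10, 4]].
For the 2×2 matrix [[25, -10], [-10, 4]]: det = 25·4 − (-10)² = 0, trace = 29.
det = 0 so one eigenvalue is zero; the form is semidefinite with the sign of the trace.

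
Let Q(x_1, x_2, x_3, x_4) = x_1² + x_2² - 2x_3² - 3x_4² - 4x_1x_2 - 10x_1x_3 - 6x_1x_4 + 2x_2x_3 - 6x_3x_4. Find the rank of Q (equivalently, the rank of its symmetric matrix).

2

The symmetric matrix is A = [[1, -2, -5, -3], [-2, 1, 1, 0], [-5, 1, -2, -3], [-3, 0, -3, -3]].
Symmetric row and column elimination reduces A to a congruent diagonal form with pivots 1, -3, 0, 0.
Counting signs: 1 positive, 1 negative, 2 zero.
The rank is the number of nonzero pivots: 2.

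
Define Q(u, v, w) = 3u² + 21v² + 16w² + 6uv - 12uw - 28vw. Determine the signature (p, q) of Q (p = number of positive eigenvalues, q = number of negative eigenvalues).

The symmetric matrix is A = [[3, 3, -6], [3, 21, -14], [-6, -14, 16]].
Symmetric row and column elimination reduces A to a congruent diagonal form with pivots 3, 18, 4/9.
Counting signs: 3 positive.

(3, 0)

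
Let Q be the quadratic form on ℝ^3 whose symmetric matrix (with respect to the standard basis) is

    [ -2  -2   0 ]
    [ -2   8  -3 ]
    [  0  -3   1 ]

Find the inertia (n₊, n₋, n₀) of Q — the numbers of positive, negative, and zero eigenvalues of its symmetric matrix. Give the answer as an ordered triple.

Symmetric row and column elimination reduces A to a congruent diagonal form with pivots -2, 10, 1/10.
Counting signs: 2 positive, 1 negative.

(2, 1, 0)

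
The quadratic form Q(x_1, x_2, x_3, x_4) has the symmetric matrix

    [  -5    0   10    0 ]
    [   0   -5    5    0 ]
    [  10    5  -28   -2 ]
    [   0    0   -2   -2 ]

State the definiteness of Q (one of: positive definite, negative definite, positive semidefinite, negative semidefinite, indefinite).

Leading principal minors: Δ_1 = -5, Δ_2 = 25, Δ_3 = -75, Δ_4 = 50.
The signs alternate starting with Δ_1 < 0, so by Sylvester's criterion Q is negative definite.

negative definite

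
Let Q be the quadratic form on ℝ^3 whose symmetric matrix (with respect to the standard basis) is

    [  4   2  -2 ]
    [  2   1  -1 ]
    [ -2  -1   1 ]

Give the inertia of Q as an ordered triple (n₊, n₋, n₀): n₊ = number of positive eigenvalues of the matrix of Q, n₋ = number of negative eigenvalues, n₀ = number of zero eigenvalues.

(1, 0, 2)

Row-reducing A symmetrically gives the diagonal entries 4, 0, 0.
That gives 1 positive, 2 zero pivots.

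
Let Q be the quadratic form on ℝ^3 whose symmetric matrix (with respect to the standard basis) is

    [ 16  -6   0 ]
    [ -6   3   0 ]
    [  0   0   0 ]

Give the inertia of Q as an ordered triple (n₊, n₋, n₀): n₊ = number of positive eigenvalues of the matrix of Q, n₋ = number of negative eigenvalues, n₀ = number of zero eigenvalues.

(2, 0, 1)

Applying the same elementary operations to the rows and columns of A produces a congruent diagonal matrix with entries 16, 3/4, 0.
Counting signs: 2 positive, 1 zero.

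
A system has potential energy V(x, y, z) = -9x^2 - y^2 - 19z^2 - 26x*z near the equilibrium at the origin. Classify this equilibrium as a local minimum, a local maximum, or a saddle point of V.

local maximum

The Hessian at the origin is H = [[-18, 0, -26], [0, -2, 0], [-26, 0, -38]].
Applying the same elementary operations to the rows and columns of H produces a congruent diagonal matrix with entries -18, -2, -4/9.
That gives 3 negative pivots.
H is negative definite, so the origin is a strict local maximum.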